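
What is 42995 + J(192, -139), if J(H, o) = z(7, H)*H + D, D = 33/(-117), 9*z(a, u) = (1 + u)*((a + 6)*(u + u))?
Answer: 803272186/39 ≈ 2.0597e+7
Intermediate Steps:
z(a, u) = 2*u*(1 + u)*(6 + a)/9 (z(a, u) = ((1 + u)*((a + 6)*(u + u)))/9 = ((1 + u)*((6 + a)*(2*u)))/9 = ((1 + u)*(2*u*(6 + a)))/9 = (2*u*(1 + u)*(6 + a))/9 = 2*u*(1 + u)*(6 + a)/9)
D = -11/39 (D = 33*(-1/117) = -11/39 ≈ -0.28205)
J(H, o) = -11/39 + 2*H²*(13 + 13*H)/9 (J(H, o) = (2*H*(6 + 7 + 6*H + 7*H)/9)*H - 11/39 = (2*H*(13 + 13*H)/9)*H - 11/39 = 2*H²*(13 + 13*H)/9 - 11/39 = -11/39 + 2*H²*(13 + 13*H)/9)
42995 + J(192, -139) = 42995 + (-11/39 + (26/9)*192²*(1 + 192)) = 42995 + (-11/39 + (26/9)*36864*193) = 42995 + (-11/39 + 20553728) = 42995 + 801595381/39 = 803272186/39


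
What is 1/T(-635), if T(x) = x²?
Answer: 1/403225 ≈ 2.4800e-6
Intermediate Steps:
1/T(-635) = 1/((-635)²) = 1/403225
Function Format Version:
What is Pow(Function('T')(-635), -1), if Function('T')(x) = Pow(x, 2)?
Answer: Rational(1, 403225) ≈ 2.4800e-6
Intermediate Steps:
Pow(Function('T')(-635), -1) = Pow(Pow(-635, 2), -1) = Pow(403225, -1) = Rational(1, 403225)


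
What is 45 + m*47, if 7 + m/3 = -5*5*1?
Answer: -4467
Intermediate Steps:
m = -96 (m = -21 + 3*(-5*5*1) = -21 + 3*(-25*1) = -21 + 3*(-25) = -21 - 75 = -96)
45 + m*47 = 45 - 96*47 = 45 - 4512 = -4467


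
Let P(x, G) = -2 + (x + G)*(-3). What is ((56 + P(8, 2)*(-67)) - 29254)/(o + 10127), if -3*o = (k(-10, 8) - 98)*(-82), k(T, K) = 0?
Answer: -81162/22345 ≈ -3.6322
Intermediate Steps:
P(x, G) = -2 - 3*G - 3*x (P(x, G) = -2 + (G + x)*(-3) = -2 + (-3*G - 3*x) = -2 - 3*G - 3*x)
o = -8036/3 (o = -(0 - 98)*(-82)/3 = -(-98)*(-82)/3 = -1/3*8036 = -8036/3 ≈ -2678.7)
((56 + P(8, 2)*(-67)) - 29254)/(o + 10127) = ((56 + (-2 - 3*2 - 3*8)*(-67)) - 29254)/(-8036/3 + 10127) = ((56 + (-2 - 6 - 24)*(-67)) - 29254)/(22345/3) = ((56 - 32*(-67)) - 29254)*(3/22345) = ((56 + 2144) - 29254)*(3/22345) = (2200 - 29254)*(3/22345) = -27054*3/22345 = -81162/22345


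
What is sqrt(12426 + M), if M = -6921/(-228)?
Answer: 3*sqrt(1998553)/38 ≈ 111.61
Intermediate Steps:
M = 2307/76 (M = -6921*(-1/228) = 2307/76 ≈ 30.355)
sqrt(12426 + M) = sqrt(12426 + 2307/76) = sqrt(946683/76) = 3*sqrt(1998553)/38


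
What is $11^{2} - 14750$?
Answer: $-14629$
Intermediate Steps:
$11^{2} - 14750 = 121 - 14750 = -14629$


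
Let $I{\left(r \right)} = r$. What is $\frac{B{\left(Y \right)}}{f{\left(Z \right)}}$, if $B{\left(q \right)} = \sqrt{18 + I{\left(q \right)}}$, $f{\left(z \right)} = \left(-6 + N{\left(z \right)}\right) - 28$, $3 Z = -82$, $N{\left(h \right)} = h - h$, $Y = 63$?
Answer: $- \frac{9}{34} \approx -0.26471$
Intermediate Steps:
$N{\left(h \right)} = 0$
$Z = - \frac{82}{3}$ ($Z = \frac{1}{3} \left(-82\right) = - \frac{82}{3} \approx -27.333$)
$f{\left(z \right)} = -34$ ($f{\left(z \right)} = \left(-6 + 0\right) - 28 = -6 - 28 = -34$)
$B{\left(q \right)} = \sqrt{18 + q}$
$\frac{B{\left(Y \right)}}{f{\left(Z \right)}} = \frac{\sqrt{18 + 63}}{-34} = \sqrt{81} \left(- \frac{1}{34}\right) = 9 \left(- \frac{1}{34}\right) = - \frac{9}{34}$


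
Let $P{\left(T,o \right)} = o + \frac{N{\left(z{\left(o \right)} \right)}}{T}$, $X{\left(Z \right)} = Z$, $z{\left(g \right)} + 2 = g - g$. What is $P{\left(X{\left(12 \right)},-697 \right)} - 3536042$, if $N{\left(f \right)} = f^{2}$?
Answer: $- \frac{10610216}{3} \approx -3.5367 \cdot 10^{6}$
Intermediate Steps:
$z{\left(g \right)} = -2$ ($z{\left(g \right)} = -2 + \left(g - g\right) = -2 + 0 = -2$)
$P{\left(T,o \right)} = o + \frac{4}{T}$ ($P{\left(T,o \right)} = o + \frac{\left(-2\right)^{2}}{T} = o + \frac{4}{T}$)
$P{\left(X{\left(12 \right)},-697 \right)} - 3536042 = \left(-697 + \frac{4}{12}\right) - 3536042 = \left(-697 + 4 \cdot \frac{1}{12}\right) - 3536042 = \left(-697 + \frac{1}{3}\right) - 3536042 = - \frac{2090}{3} - 3536042 = - \frac{10610216}{3}$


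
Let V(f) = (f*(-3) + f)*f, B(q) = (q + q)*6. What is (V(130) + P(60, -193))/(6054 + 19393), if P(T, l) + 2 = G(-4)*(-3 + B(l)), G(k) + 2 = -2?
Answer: -24526/25447 ≈ -0.96381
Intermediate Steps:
G(k) = -4 (G(k) = -2 - 2 = -4)
B(q) = 12*q (B(q) = (2*q)*6 = 12*q)
P(T, l) = 10 - 48*l (P(T, l) = -2 - 4*(-3 + 12*l) = -2 + (12 - 48*l) = 10 - 48*l)
V(f) = -2*f² (V(f) = (-3*f + f)*f = (-2*f)*f = -2*f²)
(V(130) + P(60, -193))/(6054 + 19393) = (-2*130² + (10 - 48*(-193)))/(6054 + 19393) = (-2*16900 + (10 + 9264))/25447 = (-33800 + 9274)*(1/25447) = -24526*1/25447 = -24526/25447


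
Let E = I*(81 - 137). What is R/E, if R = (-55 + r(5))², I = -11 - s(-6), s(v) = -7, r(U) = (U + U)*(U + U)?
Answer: 2025/224 ≈ 9.0402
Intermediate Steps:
r(U) = 4*U² (r(U) = (2*U)*(2*U) = 4*U²)
I = -4 (I = -11 - 1*(-7) = -11 + 7 = -4)
E = 224 (E = -4*(81 - 137) = -4*(-56) = 224)
R = 2025 (R = (-55 + 4*5²)² = (-55 + 4*25)² = (-55 + 100)² = 45² = 2025)
R/E = 2025/224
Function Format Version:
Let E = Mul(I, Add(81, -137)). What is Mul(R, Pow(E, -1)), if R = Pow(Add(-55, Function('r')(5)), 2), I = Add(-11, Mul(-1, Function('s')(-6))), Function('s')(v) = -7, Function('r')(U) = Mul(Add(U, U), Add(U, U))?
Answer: Rational(2025, 224) ≈ 9.0402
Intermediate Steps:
Function('r')(U) = Mul(4, Pow(U, 2)) (Function('r')(U) = Mul(Mul(2, U), Mul(2, U)) = Mul(4, Pow(U, 2)))
I = -4 (I = Add(-11, Mul(-1, -7)) = Add(-11, 7) = -4)
E = 224 (E = Mul(-4, Add(81, -137)) = Mul(-4, -56) = 224)
R = 2025 (R = Pow(Add(-55, Mul(4, Pow(5, 2))), 2) = Pow(Add(-55, Mul(4, 25)), 2) = Pow(Add(-55, 100), 2) = Pow(45, 2) = 2025)
Mul(R, Pow(E, -1)) = Mul(2025, Pow(224, -1)) = Mul(2025, Rational(1, 224)) = Rational(2025, 224)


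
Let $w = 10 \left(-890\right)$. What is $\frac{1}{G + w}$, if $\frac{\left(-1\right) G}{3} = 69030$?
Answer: $- \frac{1}{215990} \approx -4.6298 \cdot 10^{-6}$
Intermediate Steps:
$G = -207090$ ($G = \left(-3\right) 69030 = -207090$)
$w = -8900$
$\frac{1}{G + w} = \frac{1}{-207090 - 8900} = \frac{1}{-215990} = - \frac{1}{215990}$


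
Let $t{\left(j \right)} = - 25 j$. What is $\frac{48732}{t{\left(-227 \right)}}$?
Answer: $\frac{48732}{5675} \approx 8.5871$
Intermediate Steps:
$\frac{48732}{t{\left(-227 \right)}} = \frac{48732}{\left(-25\right) \left(-227\right)} = \frac{48732}{5675}$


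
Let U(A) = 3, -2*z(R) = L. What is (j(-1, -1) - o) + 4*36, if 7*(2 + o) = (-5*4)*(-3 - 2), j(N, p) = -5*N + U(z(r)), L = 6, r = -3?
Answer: 978/7 ≈ 139.71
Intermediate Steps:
z(R) = -3 (z(R) = -½*6 = -3)
j(N, p) = 3 - 5*N (j(N, p) = -5*N + 3 = 3 - 5*N)
o = 86/7 (o = -2 + ((-5*4)*(-3 - 2))/7 = -2 + (-20*(-5))/7 = -2 + (⅐)*100 = -2 + 100/7 = 86/7 ≈ 12.286)
(j(-1, -1) - o) + 4*36 = ((3 - 5*(-1)) - 1*86/7) + 4*36 = ((3 + 5) - 86/7) + 144 = (8 - 86/7) + 144 = -30/7 + 144 = 978/7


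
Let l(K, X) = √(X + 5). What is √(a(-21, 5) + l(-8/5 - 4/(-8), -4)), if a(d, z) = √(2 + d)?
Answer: √(1 + I*√19) ≈ 1.6541 + 1.3176*I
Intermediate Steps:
l(K, X) = √(5 + X)
√(a(-21, 5) + l(-8/5 - 4/(-8), -4)) = √(√(2 - 21) + √(5 - 4)) = √(√(-19) + √1) = √(I*√19 + 1) = √(1 + I*√19)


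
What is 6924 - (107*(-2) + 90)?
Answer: 7048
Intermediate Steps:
6924 - (107*(-2) + 90) = 6924 - (-214 + 90) = 6924 - 1*(-124) = 6924 + 124 = 7048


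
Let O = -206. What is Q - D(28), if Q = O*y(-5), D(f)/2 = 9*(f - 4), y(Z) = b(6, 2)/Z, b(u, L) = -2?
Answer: -2572/5 ≈ -514.40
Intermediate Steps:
y(Z) = -2/Z
D(f) = -72 + 18*f (D(f) = 2*(9*(f - 4)) = 2*(9*(-4 + f)) = 2*(-36 + 9*f) = -72 + 18*f)
Q = -412/5 (Q = -(-412)/(-5) = -(-412)*(-1)/5 = -206*⅖ = -412/5 ≈ -82.400)
Q - D(28) = -412/5 - (-72 + 18*28) = -412/5 - (-72 + 504) = -412/5 - 1*432 = -412/5 - 432 = -2572/5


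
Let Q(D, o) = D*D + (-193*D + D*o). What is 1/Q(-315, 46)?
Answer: 1/145530 ≈ 6.8714e-6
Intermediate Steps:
Q(D, o) = D² - 193*D + D*o (Q(D, o) = D² + (-193*D + D*o) = D² - 193*D + D*o)
1/Q(-315, 46) = 1/(-315*(-193 - 315 + 46)) = 1/(-315*(-462)) = 1/145530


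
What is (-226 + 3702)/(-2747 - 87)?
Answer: -1738/1417 ≈ -1.2265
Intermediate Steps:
(-226 + 3702)/(-2747 - 87) = 3476/(-2834) = 3476*(-1/2834) = -1738/1417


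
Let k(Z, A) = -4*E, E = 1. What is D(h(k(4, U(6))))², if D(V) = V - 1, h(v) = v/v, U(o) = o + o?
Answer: 0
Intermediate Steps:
U(o) = 2*o
k(Z, A) = -4 (k(Z, A) = -4*1 = -4)
h(v) = 1
D(V) = -1 + V
D(h(k(4, U(6))))² = (-1 + 1)² = 0² = 0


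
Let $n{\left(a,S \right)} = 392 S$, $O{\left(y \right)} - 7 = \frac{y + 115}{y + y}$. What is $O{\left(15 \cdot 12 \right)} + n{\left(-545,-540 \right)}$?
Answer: $- \frac{15240397}{72} \approx -2.1167 \cdot 10^{5}$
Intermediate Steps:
$O{\left(y \right)} = 7 + \frac{115 + y}{2 y}$ ($O{\left(y \right)} = 7 + \frac{y + 115}{y + y} = 7 + \frac{115 + y}{2 y}$)
$O{\left(15 \cdot 12 \right)} + n{\left(-545,-540 \right)} = \frac{5 \left(23 + 3 \cdot 15 \cdot 12\right)}{2 \cdot 15 \cdot 12} + 392 \left(-540\right) = \frac{5 \left(23 + 3 \cdot 180\right)}{2 \cdot 180} - 211680 = \frac{5}{2} \cdot \frac{1}{180} \left(23 + 540\right) - 211680 = \frac{5}{2} \cdot \frac{1}{180} \cdot 563 - 211680 = \frac{563}{72} - 211680 = - \frac{15240397}{72}$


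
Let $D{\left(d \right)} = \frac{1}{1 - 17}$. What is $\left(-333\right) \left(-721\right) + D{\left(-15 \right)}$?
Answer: $\frac{3841487}{16} \approx 2.4009 \cdot 10^{5}$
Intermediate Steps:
$D{\left(d \right)} = - \frac{1}{16}$ ($D{\left(d \right)} = \frac{1}{-16} = - \frac{1}{16}$)
$\left(-333\right) \left(-721\right) + D{\left(-15 \right)} = \left(-333\right) \left(-721\right) - \frac{1}{16} = 240093 - \frac{1}{16} = \frac{3841487}{16}$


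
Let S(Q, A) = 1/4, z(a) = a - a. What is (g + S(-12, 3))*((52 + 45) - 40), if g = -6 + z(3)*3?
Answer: -1311/4 ≈ -327.75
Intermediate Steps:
z(a) = 0
S(Q, A) = ¼
g = -6 (g = -6 + 0*3 = -6 + 0 = -6)
(g + S(-12, 3))*((52 + 45) - 40) = (-6 + ¼)*((52 + 45) - 40) = -23*(97 - 40)/4 = -23/4*57 = -1311/4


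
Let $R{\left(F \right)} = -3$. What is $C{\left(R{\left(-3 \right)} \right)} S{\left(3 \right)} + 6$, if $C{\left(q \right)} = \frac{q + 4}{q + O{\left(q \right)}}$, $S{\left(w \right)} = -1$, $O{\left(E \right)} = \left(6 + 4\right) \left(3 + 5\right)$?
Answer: $\frac{461}{77} \approx 5.987$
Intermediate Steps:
$O{\left(E \right)} = 80$ ($O{\left(E \right)} = 10 \cdot 8 = 80$)
$C{\left(q \right)} = \frac{4 + q}{80 + q}$ ($C{\left(q \right)} = \frac{q + 4}{q + 80} = \frac{4 + q}{80 + q}$)
$C{\left(R{\left(-3 \right)} \right)} S{\left(3 \right)} + 6 = \frac{4 - 3}{80 - 3} \left(-1\right) + 6 = \frac{1}{77} \cdot 1 \left(-1\right) + 6 = \frac{1}{77} \left(-1\right) + 6 = - \frac{1}{77} + 6 = \frac{461}{77}$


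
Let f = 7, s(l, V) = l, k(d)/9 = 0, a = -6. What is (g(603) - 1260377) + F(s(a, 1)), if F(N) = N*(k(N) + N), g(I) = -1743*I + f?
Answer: -2311363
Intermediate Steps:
k(d) = 0 (k(d) = 9*0 = 0)
g(I) = 7 - 1743*I (g(I) = -1743*I + 7 = 7 - 1743*I)
F(N) = N² (F(N) = N*(0 + N) = N*N = N²)
(g(603) - 1260377) + F(s(a, 1)) = ((7 - 1743*603) - 1260377) + (-6)² = ((7 - 1051029) - 1260377) + 36 = (-1051022 - 1260377) + 36 = -2311399 + 36 = -2311363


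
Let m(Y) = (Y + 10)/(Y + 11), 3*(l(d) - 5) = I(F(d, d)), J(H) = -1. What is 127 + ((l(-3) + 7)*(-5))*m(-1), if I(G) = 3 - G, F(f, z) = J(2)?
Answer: 67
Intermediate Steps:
F(f, z) = -1
l(d) = 19/3 (l(d) = 5 + (3 - 1*(-1))/3 = 5 + (3 + 1)/3 = 5 + (1/3)*4 = 5 + 4/3 = 19/3)
m(Y) = (10 + Y)/(11 + Y)
127 + ((l(-3) + 7)*(-5))*m(-1) = 127 + ((19/3 + 7)*(-5))*((10 - 1)/(11 - 1)) = 127 + ((40/3)*(-5))*(9/10) = 127 - 20*9/3 = 127 - 200/3*9/10 = 127 - 60 = 67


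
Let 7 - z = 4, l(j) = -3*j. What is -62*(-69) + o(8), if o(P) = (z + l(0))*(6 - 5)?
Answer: 4281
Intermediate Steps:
z = 3 (z = 7 - 1*4 = 7 - 4 = 3)
o(P) = 3 (o(P) = (3 - 3*0)*(6 - 5) = (3 + 0)*1 = 3*1 = 3)
-62*(-69) + o(8) = -62*(-69) + 3 = 4278 + 3 = 4281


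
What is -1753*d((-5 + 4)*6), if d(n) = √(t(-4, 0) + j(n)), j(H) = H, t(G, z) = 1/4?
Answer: -1753*I*√23/2 ≈ -4203.5*I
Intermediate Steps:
t(G, z) = ¼
d(n) = √(¼ + n)
-1753*d((-5 + 4)*6) = -1753*√(1 + 4*((-5 + 4)*6))/2 = -1753*√(1 + 4*(-1*6))/2 = -1753*√(1 + 4*(-6))/2 = -1753*√(1 - 24)/2 = -1753*√(-23)/2 = -1753*I*√23/2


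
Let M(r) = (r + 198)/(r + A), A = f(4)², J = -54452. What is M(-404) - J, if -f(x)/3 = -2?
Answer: 10019271/184 ≈ 54453.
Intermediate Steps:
f(x) = 6 (f(x) = -3*(-2) = 6)
A = 36 (A = 6² = 36)
M(r) = (198 + r)/(36 + r) (M(r) = (r + 198)/(r + 36) = (198 + r)/(36 + r))
M(-404) - J = (198 - 404)/(36 - 404) - 1*(-54452) = -206/(-368) + 54452 = -1/368*(-206) + 54452 = 103/184 + 54452 = 10019271/184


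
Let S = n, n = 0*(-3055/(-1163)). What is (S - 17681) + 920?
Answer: -16761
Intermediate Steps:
n = 0 (n = 0*(-3055*(-1/1163)) = 0*(3055/1163) = 0)
S = 0
(S - 17681) + 920 = (0 - 17681) + 920 = -17681 + 920 = -16761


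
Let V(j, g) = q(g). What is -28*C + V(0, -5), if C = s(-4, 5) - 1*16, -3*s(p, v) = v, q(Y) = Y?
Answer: 1469/3 ≈ 489.67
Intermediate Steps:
s(p, v) = -v/3
V(j, g) = g
C = -53/3 (C = -1/3*5 - 1*16 = -5/3 - 16 = -53/3 ≈ -17.667)
-28*C + V(0, -5) = -28*(-53/3) - 5 = 1484/3 - 5 = 1469/3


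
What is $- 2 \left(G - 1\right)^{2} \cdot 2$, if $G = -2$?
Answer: $-36$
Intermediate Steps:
$- 2 \left(G - 1\right)^{2} \cdot 2 = - 2 \left(-2 - 1\right)^{2} \cdot 2 = - 2 \left(-3\right)^{2} \cdot 2 = \left(-2\right) 9 \cdot 2 = \left(-18\right) 2 = -36$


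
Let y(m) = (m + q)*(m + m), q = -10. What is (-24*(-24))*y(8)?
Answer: -18432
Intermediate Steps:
y(m) = 2*m*(-10 + m) (y(m) = (m - 10)*(m + m) = (-10 + m)*(2*m) = 2*m*(-10 + m))
(-24*(-24))*y(8) = (-24*(-24))*(2*8*(-10 + 8)) = 576*(2*8*(-2)) = 576*(-32) = -18432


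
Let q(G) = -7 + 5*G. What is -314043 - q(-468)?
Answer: -311696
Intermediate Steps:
-314043 - q(-468) = -314043 - (-7 + 5*(-468)) = -314043 - (-7 - 2340) = -314043 - 1*(-2347) = -314043 + 2347 = -311696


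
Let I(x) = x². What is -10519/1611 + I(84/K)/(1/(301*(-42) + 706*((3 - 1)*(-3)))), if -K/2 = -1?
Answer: -47963978431/1611 ≈ -2.9773e+7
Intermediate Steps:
K = 2 (K = -2*(-1) = 2)
-10519/1611 + I(84/K)/(1/(301*(-42) + 706*((3 - 1)*(-3)))) = -10519/1611 + (84/2)²/(1/(301*(-42) + 706*((3 - 1)*(-3)))) = -10519*1/1611 + (84*(½))²/(1/(-12642 + 706*(2*(-3)))) = -10519/1611 + 42²/(1/(-12642 + 706*(-6))) = -10519/1611 + 1764/(1/(-12642 - 4236)) = -10519/1611 + 1764/(1/(-16878)) = -10519/1611 + 1764/(-1/16878) = -10519/1611 + 1764*(-16878) = -10519/1611 - 29772792 = -47963978431/1611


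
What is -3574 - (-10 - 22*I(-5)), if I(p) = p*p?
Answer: -3014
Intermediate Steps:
I(p) = p**2
-3574 - (-10 - 22*I(-5)) = -3574 - (-10 - 22*(-5)**2) = -3574 - (-10 - 22*25) = -3574 - (-10 - 550) = -3574 - 1*(-560) = -3574 + 560 = -3014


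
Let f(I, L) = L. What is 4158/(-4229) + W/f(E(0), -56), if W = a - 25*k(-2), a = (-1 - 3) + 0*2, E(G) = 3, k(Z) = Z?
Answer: -213691/118412 ≈ -1.8046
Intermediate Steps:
a = -4 (a = -4 + 0 = -4)
W = 46 (W = -4 - 25*(-2) = -4 + 50 = 46)
4158/(-4229) + W/f(E(0), -56) = 4158/(-4229) + 46/(-56) = 4158*(-1/4229) + 46*(-1/56) = -4158/4229 - 23/28 = -213691/118412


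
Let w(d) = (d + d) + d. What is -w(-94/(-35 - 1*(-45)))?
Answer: 141/5 ≈ 28.200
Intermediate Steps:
w(d) = 3*d (w(d) = 2*d + d = 3*d)
-w(-94/(-35 - 1*(-45))) = -3*(-94/(-35 - 1*(-45))) = -3*(-94/(-35 + 45)) = -3*(-94/10) = -3*(-94*⅒) = -3*(-47)/5 = -1*(-141/5) = 141/5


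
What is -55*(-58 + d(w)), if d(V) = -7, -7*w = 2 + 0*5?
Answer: 3575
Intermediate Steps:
w = -2/7 (w = -(2 + 0*5)/7 = -(2 + 0)/7 = -⅐*2 = -2/7 ≈ -0.28571)
-55*(-58 + d(w)) = -55*(-58 - 7) = -55*(-65) = 3575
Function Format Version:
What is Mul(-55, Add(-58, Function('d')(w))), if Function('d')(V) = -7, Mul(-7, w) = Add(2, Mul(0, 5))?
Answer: 3575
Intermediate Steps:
w = Rational(-2, 7) (w = Mul(Rational(-1, 7), Add(2, Mul(0, 5))) = Mul(Rational(-1, 7), Add(2, 0)) = Mul(Rational(-1, 7), 2) = Rational(-2, 7) ≈ -0.28571)
Mul(-55, Add(-58, Function('d')(w))) = Mul(-55, Add(-58, -7)) = Mul(-55, -65) = 3575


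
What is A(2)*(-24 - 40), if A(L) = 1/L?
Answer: -32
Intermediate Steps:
A(L) = 1/L
A(2)*(-24 - 40) = (-24 - 40)/2 = (½)*(-64) = -32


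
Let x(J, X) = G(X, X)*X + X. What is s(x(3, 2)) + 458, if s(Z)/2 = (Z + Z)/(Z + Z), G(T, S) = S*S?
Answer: 460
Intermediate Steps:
G(T, S) = S²
x(J, X) = X + X³ (x(J, X) = X²*X + X = X³ + X = X + X³)
s(Z) = 2 (s(Z) = 2*((Z + Z)/(Z + Z)) = 2*((2*Z)/((2*Z))) = 2*((2*Z)*(1/(2*Z))) = 2*1 = 2)
s(x(3, 2)) + 458 = 2 + 458 = 460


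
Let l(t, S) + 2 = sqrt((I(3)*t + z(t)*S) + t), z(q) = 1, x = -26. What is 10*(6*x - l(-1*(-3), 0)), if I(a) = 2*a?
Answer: -1540 - 10*sqrt(21) ≈ -1585.8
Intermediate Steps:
l(t, S) = -2 + sqrt(S + 7*t) (l(t, S) = -2 + sqrt(((2*3)*t + 1*S) + t) = -2 + sqrt((6*t + S) + t) = -2 + sqrt((S + 6*t) + t) = -2 + sqrt(S + 7*t))
10*(6*x - l(-1*(-3), 0)) = 10*(6*(-26) - (-2 + sqrt(0 + 7*(-1*(-3))))) = 10*(-156 - (-2 + sqrt(0 + 7*3))) = 10*(-156 - (-2 + sqrt(0 + 21))) = 10*(-156 - (-2 + sqrt(21))) = 10*(-156 + (2 - sqrt(21))) = 10*(-154 - sqrt(21)) = -1540 - 10*sqrt(21)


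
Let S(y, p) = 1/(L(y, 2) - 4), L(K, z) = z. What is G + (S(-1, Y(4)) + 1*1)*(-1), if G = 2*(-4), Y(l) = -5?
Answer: -17/2 ≈ -8.5000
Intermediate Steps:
S(y, p) = -½ (S(y, p) = 1/(2 - 4) = 1/(-2) = -½)
G = -8
G + (S(-1, Y(4)) + 1*1)*(-1) = -8 + (-½ + 1*1)*(-1) = -8 + (-½ + 1)*(-1) = -8 + (½)*(-1) = -8 - ½ = -17/2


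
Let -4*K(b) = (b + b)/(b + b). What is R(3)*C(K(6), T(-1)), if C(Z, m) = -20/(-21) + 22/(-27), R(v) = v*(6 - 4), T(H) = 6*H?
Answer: 52/63 ≈ 0.82540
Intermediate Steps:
R(v) = 2*v (R(v) = v*2 = 2*v)
K(b) = -1/4 (K(b) = -(b + b)/(4*(b + b)) = -2*b/(4*(2*b)) = -2*b*1/(2*b)/4 = -1/4*1 = -1/4)
C(Z, m) = 26/189 (C(Z, m) = -20*(-1/21) + 22*(-1/27) = 20/21 - 22/27 = 26/189)
R(3)*C(K(6), T(-1)) = (2*3)*(26/189) = 6*(26/189) = 52/63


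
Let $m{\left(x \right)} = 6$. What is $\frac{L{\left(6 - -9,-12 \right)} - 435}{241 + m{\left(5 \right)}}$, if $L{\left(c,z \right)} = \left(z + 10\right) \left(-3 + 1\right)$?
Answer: $- \frac{431}{247} \approx -1.7449$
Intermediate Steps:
$L{\left(c,z \right)} = -20 - 2 z$ ($L{\left(c,z \right)} = \left(10 + z\right) \left(-2\right) = -20 - 2 z$)
$\frac{L{\left(6 - -9,-12 \right)} - 435}{241 + m{\left(5 \right)}} = \frac{\left(-20 - -24\right) - 435}{241 + 6} = \frac{\left(-20 + 24\right) - 435}{247} = \left(4 - 435\right) \frac{1}{247} = \left(-431\right) \frac{1}{247} = - \frac{431}{247}$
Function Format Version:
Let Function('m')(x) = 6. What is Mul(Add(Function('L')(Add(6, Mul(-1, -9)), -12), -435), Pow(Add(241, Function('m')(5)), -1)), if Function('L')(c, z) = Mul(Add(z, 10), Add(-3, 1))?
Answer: Rational(-431, 247) ≈ -1.7449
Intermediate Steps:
Function('L')(c, z) = Add(-20, Mul(-2, z)) (Function('L')(c, z) = Mul(Add(10, z), -2) = Add(-20, Mul(-2, z)))
Mul(Add(Function('L')(Add(6, Mul(-1, -9)), -12), -435), Pow(Add(241, Function('m')(5)), -1)) = Mul(Add(Add(-20, Mul(-2, -12)), -435), Pow(Add(241, 6), -1)) = Mul(Add(Add(-20, 24), -435), Pow(247, -1)) = Mul(Add(4, -435), Rational(1, 247)) = Mul(-431, Rational(1, 247)) = Rational(-431, 247)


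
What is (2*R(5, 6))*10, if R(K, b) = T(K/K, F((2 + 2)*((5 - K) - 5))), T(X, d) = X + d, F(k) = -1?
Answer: 0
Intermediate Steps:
R(K, b) = 0 (R(K, b) = K/K - 1 = 1 - 1 = 0)
(2*R(5, 6))*10 = (2*0)*10 = 0*10 = 0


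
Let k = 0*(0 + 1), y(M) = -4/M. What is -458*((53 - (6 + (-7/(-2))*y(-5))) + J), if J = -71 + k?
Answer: 61372/5 ≈ 12274.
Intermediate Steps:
k = 0 (k = 0*1 = 0)
J = -71 (J = -71 + 0 = -71)
-458*((53 - (6 + (-7/(-2))*y(-5))) + J) = -458*((53 - (6 + (-7/(-2))*(-4/(-5)))) - 71) = -458*((53 - (6 + (-7*(-½))*(-4*(-⅕)))) - 71) = -458*((53 - (6 + (7/2)*(⅘))) - 71) = -458*((53 - (6 + 14/5)) - 71) = -458*((53 - 1*44/5) - 71) = -458*((53 - 44/5) - 71) = -458*(221/5 - 71) = -458*(-134/5) = 61372/5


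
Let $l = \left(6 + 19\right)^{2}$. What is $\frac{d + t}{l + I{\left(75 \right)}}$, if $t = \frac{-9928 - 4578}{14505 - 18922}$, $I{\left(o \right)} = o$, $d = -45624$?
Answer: $- \frac{100753351}{1545950} \approx -65.172$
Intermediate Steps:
$l = 625$ ($l = 25^{2} = 625$)
$t = \frac{14506}{4417}$ ($t = - \frac{14506}{-4417} = \left(-14506\right) \left(- \frac{1}{4417}\right) = \frac{14506}{4417} \approx 3.2841$)
$\frac{d + t}{l + I{\left(75 \right)}} = \frac{-45624 + \frac{14506}{4417}}{625 + 75} = - \frac{201506702}{4417 \cdot 700} = \left(- \frac{201506702}{4417}\right) \frac{1}{700} = - \frac{100753351}{1545950}$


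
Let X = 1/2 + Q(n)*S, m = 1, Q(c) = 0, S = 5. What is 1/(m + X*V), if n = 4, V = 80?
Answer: 1/41 ≈ 0.024390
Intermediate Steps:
X = ½ (X = 1/2 + 0*5 = ½ + 0 = ½ ≈ 0.50000)
1/(m + X*V) = 1/(1 + (½)*80) = 1/(1 + 40) = 1/41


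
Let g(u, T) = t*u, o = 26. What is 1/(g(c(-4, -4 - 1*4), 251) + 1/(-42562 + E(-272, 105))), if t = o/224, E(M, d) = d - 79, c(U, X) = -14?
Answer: -21268/34561 ≈ -0.61538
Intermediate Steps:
E(M, d) = -79 + d
t = 13/112 (t = 26/224 = 26*(1/224) = 13/112 ≈ 0.11607)
g(u, T) = 13*u/112
1/(g(c(-4, -4 - 1*4), 251) + 1/(-42562 + E(-272, 105))) = 1/((13/112)*(-14) + 1/(-42562 + (-79 + 105))) = 1/(-13/8 + 1/(-42562 + 26)) = 1/(-13/8 + 1/(-42536)) = 1/(-13/8 - 1/42536) = 1/(-34561/21268) = -21268/34561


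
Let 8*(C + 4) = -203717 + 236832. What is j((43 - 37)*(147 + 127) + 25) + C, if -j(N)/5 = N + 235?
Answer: -43077/8 ≈ -5384.6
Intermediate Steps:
j(N) = -1175 - 5*N (j(N) = -5*(N + 235) = -5*(235 + N) = -1175 - 5*N)
C = 33083/8 (C = -4 + (-203717 + 236832)/8 = -4 + (⅛)*33115 = -4 + 33115/8 = 33083/8 ≈ 4135.4)
j((43 - 37)*(147 + 127) + 25) + C = (-1175 - 5*((43 - 37)*(147 + 127) + 25)) + 33083/8 = (-1175 - 5*(6*274 + 25)) + 33083/8 = (-1175 - 5*(1644 + 25)) + 33083/8 = (-1175 - 5*1669) + 33083/8 = (-1175 - 8345) + 33083/8 = -9520 + 33083/8 = -43077/8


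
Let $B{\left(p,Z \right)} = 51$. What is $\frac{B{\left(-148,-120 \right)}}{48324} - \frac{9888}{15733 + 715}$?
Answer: $- \frac{2484317}{4139756} \approx -0.60011$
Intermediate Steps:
$\frac{B{\left(-148,-120 \right)}}{48324} - \frac{9888}{15733 + 715} = \frac{51}{48324} - \frac{9888}{15733 + 715} = 51 \cdot \frac{1}{48324} - \frac{9888}{16448} = \frac{17}{16108} - \frac{309}{514} = - \frac{2484317}{4139756}$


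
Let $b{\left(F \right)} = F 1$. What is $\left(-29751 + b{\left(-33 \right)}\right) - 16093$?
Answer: $-45877$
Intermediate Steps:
$b{\left(F \right)} = F$
$\left(-29751 + b{\left(-33 \right)}\right) - 16093 = \left(-29751 - 33\right) - 16093 = -29784 - 16093 = -45877$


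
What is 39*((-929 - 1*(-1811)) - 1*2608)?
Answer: -67314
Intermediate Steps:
39*((-929 - 1*(-1811)) - 1*2608) = 39*((-929 + 1811) - 2608) = 39*(882 - 2608) = 39*(-1726) = -67314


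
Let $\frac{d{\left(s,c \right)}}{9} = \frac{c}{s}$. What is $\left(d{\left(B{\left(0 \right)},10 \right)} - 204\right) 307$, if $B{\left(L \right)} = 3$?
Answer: $-53418$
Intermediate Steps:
$d{\left(s,c \right)} = \frac{9 c}{s}$ ($d{\left(s,c \right)} = 9 \frac{c}{s} = \frac{9 c}{s}$)
$\left(d{\left(B{\left(0 \right)},10 \right)} - 204\right) 307 = \left(9 \cdot 10 \cdot \frac{1}{3} - 204\right) 307 = \left(30 - 204\right) 307 = \left(-174\right) 307 = -53418$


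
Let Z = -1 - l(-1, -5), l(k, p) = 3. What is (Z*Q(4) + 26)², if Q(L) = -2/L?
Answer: 784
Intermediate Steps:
Z = -4 (Z = -1 - 1*3 = -1 - 3 = -4)
(Z*Q(4) + 26)² = (-(-8)/4 + 26)² = (-4*(-½) + 26)² = (2 + 26)² = 28² = 784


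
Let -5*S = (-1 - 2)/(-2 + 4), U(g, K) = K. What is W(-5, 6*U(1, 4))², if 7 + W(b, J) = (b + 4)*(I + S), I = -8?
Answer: 49/100 ≈ 0.49000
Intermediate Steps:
S = 3/10 (S = -(-1 - 2)/(5*(-2 + 4)) = -(-3)/(5*2) = -⅕*(-3/2) = 3/10 ≈ 0.30000)
W(b, J) = -189/5 - 77*b/10 (W(b, J) = -7 + (b + 4)*(-8 + 3/10) = -7 + (4 + b)*(-77/10) = -7 + (-154/5 - 77*b/10) = -189/5 - 77*b/10)
W(-5, 6*U(1, 4))² = (-189/5 - 77/10*(-5))² = (-189/5 + 77/2)² = (7/10)² = 49/100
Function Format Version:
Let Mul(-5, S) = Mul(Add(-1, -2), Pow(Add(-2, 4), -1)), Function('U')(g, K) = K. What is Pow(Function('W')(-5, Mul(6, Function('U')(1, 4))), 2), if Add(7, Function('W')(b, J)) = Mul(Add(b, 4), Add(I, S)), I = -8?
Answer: Rational(49, 100) ≈ 0.49000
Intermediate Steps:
S = Rational(3, 10) (S = Mul(Rational(-1, 5), Mul(Add(-1, -2), Pow(Add(-2, 4), -1))) = Mul(Rational(-1, 5), Mul(-3, Pow(2, -1))) = Mul(Rational(-1, 5), Mul(-3, Rational(1, 2))) = Mul(Rational(-1, 5), Rational(-3, 2)) = Rational(3, 10) ≈ 0.30000)
Function('W')(b, J) = Add(Rational(-189, 5), Mul(Rational(-77, 10), b)) (Function('W')(b, J) = Add(-7, Mul(Add(b, 4), Add(-8, Rational(3, 10)))) = Add(-7, Mul(Add(4, b), Rational(-77, 10))) = Add(-7, Add(Rational(-154, 5), Mul(Rational(-77, 10), b))) = Add(Rational(-189, 5), Mul(Rational(-77, 10), b)))
Pow(Function('W')(-5, Mul(6, Function('U')(1, 4))), 2) = Pow(Add(Rational(-189, 5), Mul(Rational(-77, 10), -5)), 2) = Pow(Add(Rational(-189, 5), Rational(77, 2)), 2) = Pow(Rational(7, 10), 2) = Rational(49, 100)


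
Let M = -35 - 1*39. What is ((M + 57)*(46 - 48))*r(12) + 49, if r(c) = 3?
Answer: 151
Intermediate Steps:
M = -74 (M = -35 - 39 = -74)
((M + 57)*(46 - 48))*r(12) + 49 = ((-74 + 57)*(46 - 48))*3 + 49 = -17*(-2)*3 + 49 = 34*3 + 49 = 102 + 49 = 151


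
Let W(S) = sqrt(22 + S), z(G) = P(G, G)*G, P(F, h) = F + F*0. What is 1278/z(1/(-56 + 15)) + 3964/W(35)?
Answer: 2148318 + 3964*sqrt(57)/57 ≈ 2.1488e+6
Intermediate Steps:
P(F, h) = F (P(F, h) = F + 0 = F)
z(G) = G**2 (z(G) = G*G = G**2)
1278/z(1/(-56 + 15)) + 3964/W(35) = 1278/((1/(-56 + 15))**2) + 3964/(sqrt(22 + 35)) = 1278/((1/(-41))**2) + 3964/(sqrt(57)) = 1278/((-1/41)**2) + 3964*(sqrt(57)/57) = 1278/(1/1681) + 3964*sqrt(57)/57 = 1278*1681 + 3964*sqrt(57)/57 = 2148318 + 3964*sqrt(57)/57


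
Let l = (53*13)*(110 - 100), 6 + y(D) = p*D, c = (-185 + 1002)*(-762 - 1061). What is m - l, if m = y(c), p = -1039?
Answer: 1547470353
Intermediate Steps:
c = -1489391 (c = 817*(-1823) = -1489391)
y(D) = -6 - 1039*D
m = 1547477243 (m = -6 - 1039*(-1489391) = -6 + 1547477249 = 1547477243)
l = 6890 (l = 689*10 = 6890)
m - l = 1547477243 - 1*6890 = 1547477243 - 6890 = 1547470353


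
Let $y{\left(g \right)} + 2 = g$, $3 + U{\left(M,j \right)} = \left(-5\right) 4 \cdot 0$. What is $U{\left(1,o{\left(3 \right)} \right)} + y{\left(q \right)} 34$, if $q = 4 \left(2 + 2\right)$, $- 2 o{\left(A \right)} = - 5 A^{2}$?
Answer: $473$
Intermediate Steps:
$o{\left(A \right)} = \frac{5 A^{2}}{2}$ ($o{\left(A \right)} = - \frac{\left(-5\right) A^{2}}{2} = \frac{5 A^{2}}{2}$)
$U{\left(M,j \right)} = -3$ ($U{\left(M,j \right)} = -3 + \left(-5\right) 4 \cdot 0 = -3 - 0 = -3 + 0 = -3$)
$q = 16$ ($q = 4 \cdot 4 = 16$)
$y{\left(g \right)} = -2 + g$
$U{\left(1,o{\left(3 \right)} \right)} + y{\left(q \right)} 34 = -3 + \left(-2 + 16\right) 34 = -3 + 14 \cdot 34 = -3 + 476 = 473$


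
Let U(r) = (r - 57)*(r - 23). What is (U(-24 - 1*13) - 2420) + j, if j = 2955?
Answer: 6175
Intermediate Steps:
U(r) = (-57 + r)*(-23 + r)
(U(-24 - 1*13) - 2420) + j = ((1311 + (-24 - 1*13)² - 80*(-24 - 1*13)) - 2420) + 2955 = ((1311 + (-24 - 13)² - 80*(-24 - 13)) - 2420) + 2955 = ((1311 + (-37)² - 80*(-37)) - 2420) + 2955 = ((1311 + 1369 + 2960) - 2420) + 2955 = (5640 - 2420) + 2955 = 3220 + 2955 = 6175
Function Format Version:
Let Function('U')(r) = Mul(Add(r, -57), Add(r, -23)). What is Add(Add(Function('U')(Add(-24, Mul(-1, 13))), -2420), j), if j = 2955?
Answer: 6175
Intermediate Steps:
Function('U')(r) = Mul(Add(-57, r), Add(-23, r))
Add(Add(Function('U')(Add(-24, Mul(-1, 13))), -2420), j) = Add(Add(Add(1311, Pow(Add(-24, Mul(-1, 13)), 2), Mul(-80, Add(-24, Mul(-1, 13)))), -2420), 2955) = Add(Add(Add(1311, Pow(Add(-24, -13), 2), Mul(-80, Add(-24, -13))), -2420), 2955) = Add(Add(Add(1311, Pow(-37, 2), Mul(-80, -37)), -2420), 2955) = Add(Add(Add(1311, 1369, 2960), -2420), 2955) = Add(Add(5640, -2420), 2955) = Add(3220, 2955) = 6175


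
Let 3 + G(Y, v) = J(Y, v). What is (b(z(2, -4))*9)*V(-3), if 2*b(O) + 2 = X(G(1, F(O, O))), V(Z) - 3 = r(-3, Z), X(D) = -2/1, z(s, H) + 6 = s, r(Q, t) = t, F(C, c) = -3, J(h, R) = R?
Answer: 0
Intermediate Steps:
G(Y, v) = -3 + v
z(s, H) = -6 + s
X(D) = -2 (X(D) = -2*1 = -2)
V(Z) = 3 + Z
b(O) = -2 (b(O) = -1 + (½)*(-2) = -1 - 1 = -2)
(b(z(2, -4))*9)*V(-3) = (-2*9)*(3 - 3) = -18*0 = 0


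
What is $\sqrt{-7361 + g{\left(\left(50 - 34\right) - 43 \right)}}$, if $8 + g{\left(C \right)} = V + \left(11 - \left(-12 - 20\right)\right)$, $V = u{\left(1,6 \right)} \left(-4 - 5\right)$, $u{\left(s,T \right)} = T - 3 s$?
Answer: $3 i \sqrt{817} \approx 85.75 i$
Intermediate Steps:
$V = -27$ ($V = \left(6 - 3\right) \left(-4 - 5\right) = \left(6 - 3\right) \left(-9\right) = 3 \left(-9\right) = -27$)
$g{\left(C \right)} = 8$ ($g{\left(C \right)} = -8 + \left(-27 + \left(11 - \left(-12 - 20\right)\right)\right) = -8 + \left(-27 + \left(11 - -32\right)\right) = -8 + \left(-27 + \left(11 + 32\right)\right) = -8 + \left(-27 + 43\right) = -8 + 16 = 8$)
$\sqrt{-7361 + g{\left(\left(50 - 34\right) - 43 \right)}} = \sqrt{-7361 + 8} = \sqrt{-7353} = 3 i \sqrt{817}$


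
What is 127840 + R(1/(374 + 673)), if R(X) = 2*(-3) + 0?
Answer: 127834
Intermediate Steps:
R(X) = -6 (R(X) = -6 + 0 = -6)
127840 + R(1/(374 + 673)) = 127840 - 6 = 127834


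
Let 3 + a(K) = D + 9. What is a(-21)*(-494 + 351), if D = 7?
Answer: -1859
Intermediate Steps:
a(K) = 13 (a(K) = -3 + (7 + 9) = -3 + 16 = 13)
a(-21)*(-494 + 351) = 13*(-494 + 351) = 13*(-143) = -1859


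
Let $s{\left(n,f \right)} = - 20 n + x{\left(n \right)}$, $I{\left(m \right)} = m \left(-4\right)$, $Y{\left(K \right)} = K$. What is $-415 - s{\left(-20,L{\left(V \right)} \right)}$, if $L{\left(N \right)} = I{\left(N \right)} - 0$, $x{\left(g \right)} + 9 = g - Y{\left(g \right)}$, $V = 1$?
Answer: $-806$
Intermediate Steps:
$x{\left(g \right)} = -9$ ($x{\left(g \right)} = -9 + \left(g - g\right) = -9 + 0 = -9$)
$I{\left(m \right)} = - 4 m$
$L{\left(N \right)} = - 4 N$ ($L{\left(N \right)} = - 4 N - 0 = - 4 N + 0 = - 4 N$)
$s{\left(n,f \right)} = -9 - 20 n$ ($s{\left(n,f \right)} = - 20 n - 9 = -9 - 20 n$)
$-415 - s{\left(-20,L{\left(V \right)} \right)} = -415 - \left(-9 - -400\right) = -415 - \left(-9 + 400\right) = -415 - 391 = -806$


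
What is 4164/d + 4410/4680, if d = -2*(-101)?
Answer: 113213/5252 ≈ 21.556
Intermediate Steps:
d = 202
4164/d + 4410/4680 = 4164/202 + 4410/4680 = 4164*(1/202) + 4410*(1/4680) = 2082/101 + 49/52 = 113213/5252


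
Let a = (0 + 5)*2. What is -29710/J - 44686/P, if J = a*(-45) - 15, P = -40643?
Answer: 245656504/3779799 ≈ 64.992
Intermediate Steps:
a = 10 (a = 5*2 = 10)
J = -465 (J = 10*(-45) - 15 = -450 - 15 = -465)
-29710/J - 44686/P = -29710/(-465) - 44686/(-40643) = -29710*(-1/465) - 44686*(-1/40643) = 5942/93 + 44686/40643 = 245656504/3779799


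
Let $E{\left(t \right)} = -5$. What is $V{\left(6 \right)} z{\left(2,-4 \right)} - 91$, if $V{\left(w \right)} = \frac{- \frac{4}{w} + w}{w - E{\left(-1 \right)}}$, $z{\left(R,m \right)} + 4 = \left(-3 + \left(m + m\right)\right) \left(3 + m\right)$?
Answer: $- \frac{2891}{33} \approx -87.606$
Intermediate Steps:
$z{\left(R,m \right)} = -4 + \left(-3 + 2 m\right) \left(3 + m\right)$ ($z{\left(R,m \right)} = -4 + \left(-3 + \left(m + m\right)\right) \left(3 + m\right) = -4 + \left(-3 + 2 m\right) \left(3 + m\right)$)
$V{\left(w \right)} = \frac{w - \frac{4}{w}}{5 + w}$ ($V{\left(w \right)} = \frac{- \frac{4}{w} + w}{w - -5} = \frac{w - \frac{4}{w}}{w + 5} = \frac{w - \frac{4}{w}}{5 + w}$)
$V{\left(6 \right)} z{\left(2,-4 \right)} - 91 = \frac{-4 + 6^{2}}{6 \left(5 + 6\right)} \left(-13 + 2 \left(-4\right)^{2} + 3 \left(-4\right)\right) - 91 = \frac{-4 + 36}{6 \cdot 11} \left(-13 + 2 \cdot 16 - 12\right) - 91 = \frac{1}{6} \cdot \frac{1}{11} \cdot 32 \left(-13 + 32 - 12\right) - 91 = \frac{16}{33} \cdot 7 - 91 = \frac{112}{33} - 91 = - \frac{2891}{33}$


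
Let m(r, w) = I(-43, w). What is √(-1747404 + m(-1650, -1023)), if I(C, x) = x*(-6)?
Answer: 3*I*√193474 ≈ 1319.6*I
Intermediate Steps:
I(C, x) = -6*x
m(r, w) = -6*w
√(-1747404 + m(-1650, -1023)) = √(-1747404 - 6*(-1023)) = √(-1747404 + 6138) = √(-1741266) = 3*I*√193474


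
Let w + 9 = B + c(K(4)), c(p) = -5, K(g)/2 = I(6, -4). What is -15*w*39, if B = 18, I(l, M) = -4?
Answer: -2340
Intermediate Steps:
K(g) = -8 (K(g) = 2*(-4) = -8)
w = 4 (w = -9 + (18 - 5) = -9 + 13 = 4)
-15*w*39 = -15*4*39 = -60*39 = -2340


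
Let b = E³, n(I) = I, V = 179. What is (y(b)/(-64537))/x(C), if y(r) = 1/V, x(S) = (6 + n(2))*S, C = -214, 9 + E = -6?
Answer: 1/19777234576 ≈ 5.0563e-11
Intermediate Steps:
E = -15 (E = -9 - 6 = -15)
x(S) = 8*S (x(S) = (6 + 2)*S = 8*S)
b = -3375 (b = (-15)³ = -3375)
y(r) = 1/179
(y(b)/(-64537))/x(C) = ((1/179)/(-64537))/((8*(-214))) = ((1/179)*(-1/64537))/(-1712) = -1/11552123*(-1/1712) = 1/19777234576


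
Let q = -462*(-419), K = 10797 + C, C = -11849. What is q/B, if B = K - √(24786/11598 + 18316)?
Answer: -131214653416/701283291 + 64526*√68445517747/701283291 ≈ -163.03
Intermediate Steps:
K = -1052 (K = 10797 - 11849 = -1052)
q = 193578 (q = -77*(-2514) = 193578)
B = -1052 - √68445517747/1933 (B = -1052 - √(24786/11598 + 18316) = -1052 - √(24786*(1/11598) + 18316) = -1052 - √(4131/1933 + 18316) = -1052 - √(35408959/1933) = -1052 - √68445517747/1933 ≈ -1187.3)
q/B = 193578/(-1052 - √68445517747/1933)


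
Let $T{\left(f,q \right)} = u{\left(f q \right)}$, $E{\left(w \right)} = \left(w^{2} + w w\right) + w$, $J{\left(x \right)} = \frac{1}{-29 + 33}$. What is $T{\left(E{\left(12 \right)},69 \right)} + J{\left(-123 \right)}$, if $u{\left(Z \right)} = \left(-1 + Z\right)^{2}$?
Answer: $\frac{1713794405}{4} \approx 4.2845 \cdot 10^{8}$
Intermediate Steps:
$J{\left(x \right)} = \frac{1}{4}$
$E{\left(w \right)} = w + 2 w^{2}$ ($E{\left(w \right)} = \left(w^{2} + w^{2}\right) + w = 2 w^{2} + w = w + 2 w^{2}$)
$T{\left(f,q \right)} = \left(-1 + f q\right)^{2}$
$T{\left(E{\left(12 \right)},69 \right)} + J{\left(-123 \right)} = \left(-1 + 12 \left(1 + 2 \cdot 12\right) 69\right)^{2} + \frac{1}{4} = \left(-1 + 12 \left(1 + 24\right) 69\right)^{2} + \frac{1}{4} = \left(-1 + 12 \cdot 25 \cdot 69\right)^{2} + \frac{1}{4} = \left(-1 + 300 \cdot 69\right)^{2} + \frac{1}{4} = \left(-1 + 20700\right)^{2} + \frac{1}{4} = 20699^{2} + \frac{1}{4} = 428448601 + \frac{1}{4} = \frac{1713794405}{4}$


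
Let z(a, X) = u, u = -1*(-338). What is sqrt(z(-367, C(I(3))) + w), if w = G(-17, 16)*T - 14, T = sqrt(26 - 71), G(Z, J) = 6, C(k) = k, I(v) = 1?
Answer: 3*sqrt(36 + 2*I*sqrt(5)) ≈ 18.035 + 1.1159*I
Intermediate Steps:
u = 338
z(a, X) = 338
T = 3*I*sqrt(5) (T = sqrt(-45) = 3*I*sqrt(5) ≈ 6.7082*I)
w = -14 + 18*I*sqrt(5) (w = 6*(3*I*sqrt(5)) - 14 = 18*I*sqrt(5) - 14 = -14 + 18*I*sqrt(5) ≈ -14.0 + 40.249*I)
sqrt(z(-367, C(I(3))) + w) = sqrt(338 + (-14 + 18*I*sqrt(5))) = sqrt(324 + 18*I*sqrt(5))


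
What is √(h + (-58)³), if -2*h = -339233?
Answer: I*√101982/2 ≈ 159.67*I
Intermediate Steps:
h = 339233/2 (h = -½*(-339233) = 339233/2 ≈ 1.6962e+5)
√(h + (-58)³) = √(339233/2 + (-58)³) = √(339233/2 - 195112) = √(-50991/2) = I*√101982/2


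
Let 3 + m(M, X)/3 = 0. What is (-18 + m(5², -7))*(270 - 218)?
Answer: -1404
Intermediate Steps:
m(M, X) = -9 (m(M, X) = -9 + 3*0 = -9 + 0 = -9)
(-18 + m(5², -7))*(270 - 218) = (-18 - 9)*(270 - 218) = -27*52 = -1404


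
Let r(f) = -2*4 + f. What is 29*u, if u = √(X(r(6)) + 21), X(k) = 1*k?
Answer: 29*√19 ≈ 126.41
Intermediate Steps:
r(f) = -8 + f
X(k) = k
u = √19 (u = √((-8 + 6) + 21) = √(-2 + 21) = √19 ≈ 4.3589)
29*u = 29*√19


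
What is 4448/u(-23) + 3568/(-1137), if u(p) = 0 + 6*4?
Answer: 69052/379 ≈ 182.20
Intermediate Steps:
u(p) = 24 (u(p) = 0 + 24 = 24)
4448/u(-23) + 3568/(-1137) = 4448/24 + 3568/(-1137) = 4448*(1/24) + 3568*(-1/1137) = 556/3 - 3568/1137 = 69052/379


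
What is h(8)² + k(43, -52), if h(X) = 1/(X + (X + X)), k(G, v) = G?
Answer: 24769/576 ≈ 43.002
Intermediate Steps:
h(X) = 1/(3*X) (h(X) = 1/(X + 2*X) = 1/(3*X))
h(8)² + k(43, -52) = ((⅓)/8)² + 43 = ((⅓)*(⅛))² + 43 = (1/24)² + 43 = 1/576 + 43 = 24769/576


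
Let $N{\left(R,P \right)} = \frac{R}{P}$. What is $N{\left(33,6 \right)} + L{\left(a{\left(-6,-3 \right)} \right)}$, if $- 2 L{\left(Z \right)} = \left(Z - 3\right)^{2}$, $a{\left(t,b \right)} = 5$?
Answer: $\frac{7}{2} \approx 3.5$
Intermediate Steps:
$L{\left(Z \right)} = - \frac{\left(-3 + Z\right)^{2}}{2}$ ($L{\left(Z \right)} = - \frac{\left(Z - 3\right)^{2}}{2} = - \frac{\left(-3 + Z\right)^{2}}{2}$)
$N{\left(33,6 \right)} + L{\left(a{\left(-6,-3 \right)} \right)} = \frac{33}{6} - \frac{\left(-3 + 5\right)^{2}}{2} = 33 \cdot \frac{1}{6} - \frac{2^{2}}{2} = \frac{11}{2} - 2 = \frac{7}{2}$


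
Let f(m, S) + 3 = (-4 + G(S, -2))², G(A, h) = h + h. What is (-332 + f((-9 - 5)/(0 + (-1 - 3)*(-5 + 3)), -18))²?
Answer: 73441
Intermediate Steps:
G(A, h) = 2*h
f(m, S) = 61 (f(m, S) = -3 + (-4 + 2*(-2))² = -3 + (-4 - 4)² = -3 + (-8)² = -3 + 64 = 61)
(-332 + f((-9 - 5)/(0 + (-1 - 3)*(-5 + 3)), -18))² = (-332 + 61)² = (-271)² = 73441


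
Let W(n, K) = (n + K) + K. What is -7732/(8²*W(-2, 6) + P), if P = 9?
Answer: -7732/649 ≈ -11.914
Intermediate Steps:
W(n, K) = n + 2*K (W(n, K) = (K + n) + K = n + 2*K)
-7732/(8²*W(-2, 6) + P) = -7732/(8²*(-2 + 2*6) + 9) = -7732/(64*(-2 + 12) + 9) = -7732/(64*10 + 9) = -7732/(640 + 9) = -7732/649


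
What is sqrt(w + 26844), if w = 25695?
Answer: sqrt(52539) ≈ 229.21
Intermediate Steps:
sqrt(w + 26844) = sqrt(25695 + 26844) = sqrt(52539)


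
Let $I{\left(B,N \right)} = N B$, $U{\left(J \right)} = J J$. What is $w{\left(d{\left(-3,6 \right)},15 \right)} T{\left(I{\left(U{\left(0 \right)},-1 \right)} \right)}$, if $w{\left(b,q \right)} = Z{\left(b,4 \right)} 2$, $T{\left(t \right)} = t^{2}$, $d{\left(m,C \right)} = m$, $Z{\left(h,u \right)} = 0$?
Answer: $0$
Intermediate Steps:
$U{\left(J \right)} = J^{2}$
$I{\left(B,N \right)} = B N$
$w{\left(b,q \right)} = 0$ ($w{\left(b,q \right)} = 0 \cdot 2 = 0$)
$w{\left(d{\left(-3,6 \right)},15 \right)} T{\left(I{\left(U{\left(0 \right)},-1 \right)} \right)} = 0 \left(0^{2} \left(-1\right)\right)^{2} = 0 \left(0 \left(-1\right)\right)^{2} = 0 \cdot 0^{2} = 0 \cdot 0 = 0$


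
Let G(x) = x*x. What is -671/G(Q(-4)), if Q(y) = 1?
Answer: -671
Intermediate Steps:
G(x) = x**2
-671/G(Q(-4)) = -671/(1**2) = -671/1 = -671*1 = -671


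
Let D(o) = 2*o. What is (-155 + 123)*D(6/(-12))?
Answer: 32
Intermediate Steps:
(-155 + 123)*D(6/(-12)) = (-155 + 123)*(2*(6/(-12))) = -64*6*(-1/12) = -64*(-1)/2 = -32*(-1) = 32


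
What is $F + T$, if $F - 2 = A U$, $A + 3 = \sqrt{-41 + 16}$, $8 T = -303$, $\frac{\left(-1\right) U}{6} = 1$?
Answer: $- \frac{143}{8} - 30 i \approx -17.875 - 30.0 i$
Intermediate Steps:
$U = -6$ ($U = \left(-6\right) 1 = -6$)
$T = - \frac{303}{8}$ ($T = \frac{1}{8} \left(-303\right) = - \frac{303}{8} \approx -37.875$)
$A = -3 + 5 i$ ($A = -3 + \sqrt{-41 + 16} = -3 + \sqrt{-25} = -3 + 5 i \approx -3.0 + 5.0 i$)
$F = 20 - 30 i$ ($F = 2 + \left(-3 + 5 i\right) \left(-6\right) = 2 + \left(18 - 30 i\right) = 20 - 30 i \approx 20.0 - 30.0 i$)
$F + T = \left(20 - 30 i\right) - \frac{303}{8} = - \frac{143}{8} - 30 i$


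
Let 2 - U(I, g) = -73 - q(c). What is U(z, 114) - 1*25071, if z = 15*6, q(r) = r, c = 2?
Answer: -24994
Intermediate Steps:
z = 90
U(I, g) = 77 (U(I, g) = 2 - (-73 - 1*2) = 2 - (-73 - 2) = 2 - 1*(-75) = 2 + 75 = 77)
U(z, 114) - 1*25071 = 77 - 1*25071 = 77 - 25071 = -24994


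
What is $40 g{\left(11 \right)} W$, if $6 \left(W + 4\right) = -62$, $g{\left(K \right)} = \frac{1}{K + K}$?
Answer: $- \frac{860}{33} \approx -26.061$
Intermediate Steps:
$g{\left(K \right)} = \frac{1}{2 K}$
$W = - \frac{43}{3}$ ($W = -4 + \frac{1}{6} \left(-62\right) = -4 - \frac{31}{3} = - \frac{43}{3} \approx -14.333$)
$40 g{\left(11 \right)} W = 40 \frac{1}{2 \cdot 11} \left(- \frac{43}{3}\right) = 40 \cdot \frac{1}{2} \cdot \frac{1}{11} \left(- \frac{43}{3}\right) = 40 \cdot \frac{1}{22} \left(- \frac{43}{3}\right) = \frac{20}{11} \left(- \frac{43}{3}\right) = - \frac{860}{33}$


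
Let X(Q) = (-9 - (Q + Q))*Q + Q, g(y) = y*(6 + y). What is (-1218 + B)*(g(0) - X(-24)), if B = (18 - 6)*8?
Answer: -1077120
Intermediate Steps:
B = 96 (B = 12*8 = 96)
X(Q) = Q + Q*(-9 - 2*Q) (X(Q) = (-9 - 2*Q)*Q + Q = Q*(-9 - 2*Q) + Q = Q + Q*(-9 - 2*Q))
(-1218 + B)*(g(0) - X(-24)) = (-1218 + 96)*(0*(6 + 0) - (-2)*(-24)*(4 - 24)) = -1122*(0*6 - (-2)*(-24)*(-20)) = -1122*(0 - 1*(-960)) = -1122*(0 + 960) = -1122*960 = -1077120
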